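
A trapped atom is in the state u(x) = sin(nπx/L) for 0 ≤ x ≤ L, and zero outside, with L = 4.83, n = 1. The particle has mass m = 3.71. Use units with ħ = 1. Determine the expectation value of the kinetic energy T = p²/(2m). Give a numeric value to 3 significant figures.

0.0570

T = −(ħ²/2m) d²/dx², so ⟨T⟩ = −(ħ²/2m) ∫ u*·u'' dx / ∫|u|² dx; with m = 3.71.
d/dx sin(nπx/L) = (nπ/L)·cos(nπx/L) and d²/dx² sin(nπx/L) = −(nπ/L)²·sin(nπx/L); on 0 ≤ x ≤ L, ∫sin²(nπx/L) dx = L/2 and ∫sin(nπx/L)·cos(nπx/L) dx = 0.
State is unnormalized: ∫|u|² dx = 2.4150, and ∫u*·(−ħ²/2m · u'') dx = 0.13770, so ⟨T⟩ = 0.13770 / 2.4150.
⟨T⟩ = 0.057017.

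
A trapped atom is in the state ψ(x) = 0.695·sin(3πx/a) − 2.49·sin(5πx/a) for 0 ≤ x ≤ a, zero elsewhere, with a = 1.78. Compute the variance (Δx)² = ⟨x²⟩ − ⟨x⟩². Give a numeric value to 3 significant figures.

0.179

Compute ⟨x⟩ and ⟨x²⟩ separately, then (Δx)² = ⟨x²⟩ − ⟨x⟩².
On 0 ≤ x ≤ a (j ≠ l): ∫sin²(jπx/a) dx = a/2, ∫sin(jπx/a)·sin(lπx/a) dx = 0; diagonal moments ∫x·sin²(jπx/a) dx = a²/4, ∫x²·sin²(jπx/a) dx = a³·(1/6 − 1/(4j²π²)); cross terms ∫x·sin(jπx/a)·sin(lπx/a) dx = 0 for j + l even and −4jla²/(π²(j² − l²)²) for j + l odd, ∫x²·sin(jπx/a)·sin(lπx/a) dx = (−1)^(j+l)·4jla³/(π²(j² − l²)²); higher powers the same way via product-to-sum and parts.
Normalization: ∫|ψ|² dx = 5.9480.
⟨x⟩ = 0.89000 and ⟨x²⟩ = 0.97096.
(Δx)² = 0.97096 − (0.89000)² = 0.17886.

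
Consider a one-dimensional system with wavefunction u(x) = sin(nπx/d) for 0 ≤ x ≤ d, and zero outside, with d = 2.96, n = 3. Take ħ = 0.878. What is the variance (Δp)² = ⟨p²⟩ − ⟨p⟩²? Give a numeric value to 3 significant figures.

Compute ⟨p⟩ and ⟨p²⟩ separately; (Δp)² = ⟨p²⟩ − ⟨p⟩².
d/dx sin(nπx/d) = (nπ/d)·cos(nπx/d) and d²/dx² sin(nπx/d) = −(nπ/d)²·sin(nπx/d); on 0 ≤ x ≤ d, ∫sin²(nπx/d) dx = d/2 and ∫sin(nπx/d)·cos(nπx/d) dx = 0.
Normalization: ∫|u|² dx = 1.4800.
⟨p⟩ = 0.0000 and ⟨p²⟩ = 7.8153.
(Δp)² = 7.8153 − (0.0000)² = 7.8153.

7.82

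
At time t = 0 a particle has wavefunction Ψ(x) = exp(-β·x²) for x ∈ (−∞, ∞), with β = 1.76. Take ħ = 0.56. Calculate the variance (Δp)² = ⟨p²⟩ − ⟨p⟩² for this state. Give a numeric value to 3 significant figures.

0.552

Compute ⟨p⟩ and ⟨p²⟩ separately; (Δp)² = ⟨p²⟩ − ⟨p⟩².
Gaussian moments: ∫x^(2j)·e^(−2βx²) dx = (2j−1)!!/(4β)^j · √(π/(2β)), odd powers integrate to 0; here √(π/(2β)) = 0.94472. Derivatives: d/dx e^(−βx²) = −2βx·e^(−βx²), d²/dx² e^(−βx²) = (4β²x² − 2β)·e^(−βx²).
Normalization: ∫|Ψ|² dx = 0.94472.
⟨p⟩ = 0.0000 and ⟨p²⟩ = 0.55194.
(Δp)² = 0.55194 − (0.0000)² = 0.55194.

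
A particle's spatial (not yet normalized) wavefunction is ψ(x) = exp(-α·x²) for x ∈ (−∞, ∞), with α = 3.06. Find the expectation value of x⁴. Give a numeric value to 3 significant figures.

0.0200

⟨x⁴⟩ = ∫ x⁴·|ψ|² dx / ∫|ψ|² dx (integrals over the domain).
Gaussian moments: ∫x^(2j)·e^(−2αx²) dx = (2j−1)!!/(4α)^j · √(π/(2α)), odd powers integrate to 0; here √(π/(2α)) = 0.71647.
State is unnormalized: ∫|ψ|² dx = 0.71647, and ∫ψ*·x⁴·ψ dx = 0.014347, so ⟨x⁴⟩ = 0.014347 / 0.71647.
⟨x⁴⟩ = 0.020024.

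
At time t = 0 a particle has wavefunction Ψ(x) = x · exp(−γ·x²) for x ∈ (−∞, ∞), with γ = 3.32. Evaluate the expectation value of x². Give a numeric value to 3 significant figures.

⟨x²⟩ = ∫ x²·|Ψ|² dx / ∫|Ψ|² dx (integrals over the domain).
Expand each integrand as polynomial × e^(−2γx²) and use ∫x^(2j)·e^(−2γx²) dx = (2j−1)!!/(4γ)^j · √(π/(2γ)), odd powers → 0; here √(π/(2γ)) = 0.68785.
State is unnormalized: ∫|Ψ|² dx = 0.051796, and ∫Ψ*·x²·Ψ dx = 0.011701, so ⟨x²⟩ = 0.011701 / 0.051796.
⟨x²⟩ = 0.22590.

0.226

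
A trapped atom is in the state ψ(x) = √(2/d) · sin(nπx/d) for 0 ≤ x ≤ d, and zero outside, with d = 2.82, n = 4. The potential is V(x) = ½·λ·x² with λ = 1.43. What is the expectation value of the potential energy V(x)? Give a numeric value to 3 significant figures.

1.88

⟨V⟩ = ∫ V(x)·|ψ|² dx.
With sin²θ = (1 − cos2θ)/2 on 0 ≤ x ≤ d: ∫sin²(nπx/d) dx = d/2, ∫x·sin²(nπx/d) dx = d²/4, ∫x²·sin²(nπx/d) dx = d³·(1/6 − 1/(4n²π²)); higher powers xᵏ the same way, integrating xᵏ·cos(2nπx/d) by parts.
⟨V⟩ = 1.8773.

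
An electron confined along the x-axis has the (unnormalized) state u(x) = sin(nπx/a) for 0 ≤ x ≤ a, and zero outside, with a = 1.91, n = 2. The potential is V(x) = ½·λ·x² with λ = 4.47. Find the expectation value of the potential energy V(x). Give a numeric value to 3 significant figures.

⟨V⟩ = ∫ V(x)·|u|² dx / ∫|u|² dx.
With sin²θ = (1 − cos2θ)/2 on 0 ≤ x ≤ a: ∫sin²(nπx/a) dx = a/2, ∫x·sin²(nπx/a) dx = a²/4, ∫x²·sin²(nπx/a) dx = a³·(1/6 − 1/(4n²π²)); higher powers xᵏ the same way, integrating xᵏ·cos(2nπx/a) by parts.
State is unnormalized: ∫|u|² dx = 0.95500, and ∫u*·V(x)·u dx = 2.4969, so ⟨V⟩ = 2.4969 / 0.95500.
⟨V⟩ = 2.6146.

2.61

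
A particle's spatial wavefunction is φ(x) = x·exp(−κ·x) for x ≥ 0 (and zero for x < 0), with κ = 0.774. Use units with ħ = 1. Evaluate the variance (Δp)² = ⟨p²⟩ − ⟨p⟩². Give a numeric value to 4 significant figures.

Compute ⟨p⟩ and ⟨p²⟩ separately; (Δp)² = ⟨p²⟩ − ⟨p⟩².
Differentiate x·exp(−κ·x) with the product rule; every integrand then reduces to terms xʲ·e^(−2κx) on [0, ∞), with ∫₀^∞ xʲ·e^(−2κx) dx = j!/(2κ)^(j+1).
Normalization: ∫|φ|² dx = 0.53916.
⟨p⟩ = 0.0000 and ⟨p²⟩ = 0.59908.
(Δp)² = 0.59908 − (0.0000)² = 0.59908.

0.5991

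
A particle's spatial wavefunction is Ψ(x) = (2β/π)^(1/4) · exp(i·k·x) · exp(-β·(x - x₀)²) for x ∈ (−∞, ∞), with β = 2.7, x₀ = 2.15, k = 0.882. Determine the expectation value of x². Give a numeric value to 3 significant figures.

4.72

⟨x²⟩ = ∫ x²·|Ψ|² dx (integrals over the domain).
Gaussian moments (u = x − x₀): ∫u^(2j)·e^(−2βu²) du = (2j−1)!!/(4β)^j · √(π/(2β)), odd powers integrate to 0; here √(π/(2β)) = 0.76274.
⟨x²⟩ = 4.7151.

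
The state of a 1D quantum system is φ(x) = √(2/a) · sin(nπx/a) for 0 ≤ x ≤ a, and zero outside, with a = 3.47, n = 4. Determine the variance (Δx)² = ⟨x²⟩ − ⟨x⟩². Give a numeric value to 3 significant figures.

Compute ⟨x⟩ and ⟨x²⟩ separately, then (Δx)² = ⟨x²⟩ − ⟨x⟩².
With sin²θ = (1 − cos2θ)/2 on 0 ≤ x ≤ a: ∫sin²(nπx/a) dx = a/2, ∫x·sin²(nπx/a) dx = a²/4, ∫x²·sin²(nπx/a) dx = a³·(1/6 − 1/(4n²π²)); higher powers xᵏ the same way, integrating xᵏ·cos(2nπx/a) by parts.
⟨x⟩ = 1.7350 and ⟨x²⟩ = 3.9755.
(Δx)² = 3.9755 − (1.7350)² = 0.96528.

0.965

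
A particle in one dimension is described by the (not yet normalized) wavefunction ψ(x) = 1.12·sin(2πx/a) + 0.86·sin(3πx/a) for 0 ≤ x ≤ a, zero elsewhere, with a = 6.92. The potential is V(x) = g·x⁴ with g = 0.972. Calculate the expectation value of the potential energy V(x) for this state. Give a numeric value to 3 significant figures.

94.4

⟨V⟩ = ∫ V(x)·|ψ|² dx / ∫|ψ|² dx.
On 0 ≤ x ≤ a (j ≠ l): ∫sin²(jπx/a) dx = a/2, ∫sin(jπx/a)·sin(lπx/a) dx = 0; diagonal moments ∫x·sin²(jπx/a) dx = a²/4, ∫x²·sin²(jπx/a) dx = a³·(1/6 − 1/(4j²π²)); cross terms ∫x·sin(jπx/a)·sin(lπx/a) dx = 0 for j + l even and −4jla²/(π²(j² − l²)²) for j + l odd, ∫x²·sin(jπx/a)·sin(lπx/a) dx = (−1)^(j+l)·4jla³/(π²(j² − l²)²); higher powers the same way via product-to-sum and parts.
State is unnormalized: ∫|ψ|² dx = 6.8992, and ∫ψ*·V(x)·ψ dx = 650.97, so ⟨V⟩ = 650.97 / 6.8992.
⟨V⟩ = 94.354.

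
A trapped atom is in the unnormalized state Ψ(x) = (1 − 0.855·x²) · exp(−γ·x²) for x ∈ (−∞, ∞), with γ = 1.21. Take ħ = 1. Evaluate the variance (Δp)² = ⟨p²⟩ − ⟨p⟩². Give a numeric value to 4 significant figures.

Compute ⟨p⟩ and ⟨p²⟩ separately; (Δp)² = ⟨p²⟩ − ⟨p⟩².
Expand each integrand as polynomial × e^(−2γx²) and use ∫x^(2j)·e^(−2γx²) dx = (2j−1)!!/(4γ)^j · √(π/(2γ)), odd powers → 0; here √(π/(2γ)) = 1.1394. Differentiate with the product rule, d/dx e^(−γx²) = −2γx·e^(−γx²).
Normalization: ∫|Ψ|² dx = 0.84350.
⟨p⟩ = 0.0000 and ⟨p²⟩ = 2.5689.
(Δp)² = 2.5689 − (0.0000)² = 2.5689.

2.569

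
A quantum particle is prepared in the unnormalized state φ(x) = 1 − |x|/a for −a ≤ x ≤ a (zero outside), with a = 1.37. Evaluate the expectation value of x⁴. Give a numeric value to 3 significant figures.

0.101

⟨x⁴⟩ = ∫ x⁴·|φ|² dx / ∫|φ|² dx (integrals over the domain).
φ is even, so ∫ over [−a, a] = 2∫₀ᵃ with φ = 1 − x/a there: ∫₀ᵃ (1 − x/a)² dx = a/3, ∫₀ᵃ x²(1 − x/a)² dx = a³/30, ∫₀ᵃ x⁴(1 − x/a)² dx = a⁵/105.
State is unnormalized: ∫|φ|² dx = 0.91333, and ∫φ*·x⁴·φ dx = 0.091927, so ⟨x⁴⟩ = 0.091927 / 0.91333.
⟨x⁴⟩ = 0.10065.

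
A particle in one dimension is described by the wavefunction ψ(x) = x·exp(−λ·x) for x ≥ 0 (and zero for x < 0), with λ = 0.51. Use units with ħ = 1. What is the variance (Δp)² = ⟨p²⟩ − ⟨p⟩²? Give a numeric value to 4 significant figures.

Compute ⟨p⟩ and ⟨p²⟩ separately; (Δp)² = ⟨p²⟩ − ⟨p⟩².
Differentiate x·exp(−λ·x) with the product rule; every integrand then reduces to terms xʲ·e^(−2λx) on [0, ∞), with ∫₀^∞ xʲ·e^(−2λx) dx = j!/(2λ)^(j+1).
Normalization: ∫|ψ|² dx = 1.8846.
⟨p⟩ = 0.0000 and ⟨p²⟩ = 0.26010.
(Δp)² = 0.26010 − (0.0000)² = 0.26010.

0.2601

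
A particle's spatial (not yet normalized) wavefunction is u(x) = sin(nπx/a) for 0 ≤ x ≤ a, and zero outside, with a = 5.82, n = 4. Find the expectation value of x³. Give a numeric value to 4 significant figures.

⟨x³⟩ = ∫ x³·|u|² dx / ∫|u|² dx (integrals over the domain).
With sin²θ = (1 − cos2θ)/2 on 0 ≤ x ≤ a: ∫sin²(nπx/a) dx = a/2, ∫x·sin²(nπx/a) dx = a²/4, ∫x²·sin²(nπx/a) dx = a³·(1/6 − 1/(4n²π²)); higher powers xᵏ the same way, integrating xᵏ·cos(2nπx/a) by parts.
State is unnormalized: ∫|u|² dx = 2.9100, and ∫u*·x³·u dx = 140.69, so ⟨x³⟩ = 140.69 / 2.9100.
⟨x³⟩ = 48.348.

48.35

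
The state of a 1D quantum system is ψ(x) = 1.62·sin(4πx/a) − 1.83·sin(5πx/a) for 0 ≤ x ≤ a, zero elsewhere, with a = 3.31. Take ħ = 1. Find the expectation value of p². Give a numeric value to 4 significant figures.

p² ψ = −ħ² d²ψ/dx²; ⟨p²⟩ = −ħ² ∫ ψ*·ψ'' dx / ∫|ψ|² dx.
d²/dx² sin(jπx/a) = −(jπ/a)²·sin(jπx/a); on 0 ≤ x ≤ a, ∫sin²(jπx/a) dx = a/2 and ∫sin(jπx/a)·sin(lπx/a) dx = 0 for j ≠ l, so only diagonal terms survive in ∫|ψ|² and ∫ψ·ψ″; ∫ψ·ψ′ dx = [ψ²/2] between the walls = 0.
State is unnormalized: ∫|ψ|² dx = 9.8858, and ∫ψ*·(−ħ² ψ'') dx = 187.42, so ⟨p²⟩ = 187.42 / 9.8858.
⟨p²⟩ = 18.959.

18.96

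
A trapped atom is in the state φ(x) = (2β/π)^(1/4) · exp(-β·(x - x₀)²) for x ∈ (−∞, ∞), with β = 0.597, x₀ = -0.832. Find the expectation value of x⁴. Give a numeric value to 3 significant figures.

⟨x⁴⟩ = ∫ x⁴·|φ|² dx (integrals over the domain).
Gaussian moments (u = x − x₀): ∫u^(2j)·e^(−2βu²) du = (2j−1)!!/(4β)^j · √(π/(2β)), odd powers integrate to 0; here √(π/(2β)) = 1.6221.
⟨x⁴⟩ = 2.7445.

2.74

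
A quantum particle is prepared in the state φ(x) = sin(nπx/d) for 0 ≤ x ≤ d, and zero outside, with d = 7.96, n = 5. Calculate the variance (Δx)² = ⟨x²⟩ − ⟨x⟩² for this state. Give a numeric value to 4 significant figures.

Compute ⟨x⟩ and ⟨x²⟩ separately, then (Δx)² = ⟨x²⟩ − ⟨x⟩².
With sin²θ = (1 − cos2θ)/2 on 0 ≤ x ≤ d: ∫sin²(nπx/d) dx = d/2, ∫x·sin²(nπx/d) dx = d²/4, ∫x²·sin²(nπx/d) dx = d³·(1/6 − 1/(4n²π²)); higher powers xᵏ the same way, integrating xᵏ·cos(2nπx/d) by parts.
Normalization: ∫|φ|² dx = 3.9800.
⟨x⟩ = 3.9800 and ⟨x²⟩ = 20.992.
(Δx)² = 20.992 − (3.9800)² = 5.1517.

5.152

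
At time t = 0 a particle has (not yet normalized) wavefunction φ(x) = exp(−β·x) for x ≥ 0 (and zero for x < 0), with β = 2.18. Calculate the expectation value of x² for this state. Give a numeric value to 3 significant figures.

⟨x²⟩ = ∫ x²·|φ|² dx / ∫|φ|² dx (integrals over the domain).
Every integrand reduces to terms xʲ·e^(−2βx) on [0, ∞); use ∫₀^∞ xʲ·e^(−2βx) dx = j!/(2β)^(j+1).
State is unnormalized: ∫|φ|² dx = 0.22936, and ∫φ*·x²·φ dx = 0.024131, so ⟨x²⟩ = 0.024131 / 0.22936.
⟨x²⟩ = 0.10521.

0.105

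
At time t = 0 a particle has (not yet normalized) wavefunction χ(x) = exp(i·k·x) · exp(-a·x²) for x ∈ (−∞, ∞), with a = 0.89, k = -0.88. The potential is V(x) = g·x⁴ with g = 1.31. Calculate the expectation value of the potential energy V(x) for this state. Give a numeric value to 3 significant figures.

0.310

⟨V⟩ = ∫ V(x)·|χ|² dx / ∫|χ|² dx.
Gaussian moments: ∫x^(2j)·e^(−2ax²) dx = (2j−1)!!/(4a)^j · √(π/(2a)), odd powers integrate to 0; here √(π/(2a)) = 1.3285.
State is unnormalized: ∫|χ|² dx = 1.3285, and ∫χ*·V(x)·χ dx = 0.41196, so ⟨V⟩ = 0.41196 / 1.3285.
⟨V⟩ = 0.31009.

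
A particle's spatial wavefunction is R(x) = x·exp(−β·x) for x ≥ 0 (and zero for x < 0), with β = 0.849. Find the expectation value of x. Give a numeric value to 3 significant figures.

1.77

⟨x⟩ = ∫ x·|R|² dx / ∫|R|² dx (integrals over the domain).
Every integrand reduces to terms xʲ·e^(−2βx) on [0, ∞); use ∫₀^∞ xʲ·e^(−2βx) dx = j!/(2β)^(j+1).
State is unnormalized: ∫|R|² dx = 0.40852, and ∫R*·x·R dx = 0.72177, so ⟨x⟩ = 0.72177 / 0.40852.
⟨x⟩ = 1.7668.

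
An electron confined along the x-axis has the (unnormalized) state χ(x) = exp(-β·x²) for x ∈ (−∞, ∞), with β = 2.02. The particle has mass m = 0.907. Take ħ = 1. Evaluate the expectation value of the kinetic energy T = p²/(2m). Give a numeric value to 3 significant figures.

T = −(ħ²/2m) d²/dx², so ⟨T⟩ = −(ħ²/2m) ∫ χ*·χ'' dx / ∫|χ|² dx; with m = 0.907.
Gaussian moments: ∫x^(2j)·e^(−2βx²) dx = (2j−1)!!/(4β)^j · √(π/(2β)), odd powers integrate to 0; here √(π/(2β)) = 0.88183. Derivatives: d/dx e^(−βx²) = −2βx·e^(−βx²), d²/dx² e^(−βx²) = (4β²x² − 2β)·e^(−βx²).
State is unnormalized: ∫|χ|² dx = 0.88183, and ∫χ*·(−ħ²/2m · χ'') dx = 0.98197, so ⟨T⟩ = 0.98197 / 0.88183.
⟨T⟩ = 1.1136.

1.11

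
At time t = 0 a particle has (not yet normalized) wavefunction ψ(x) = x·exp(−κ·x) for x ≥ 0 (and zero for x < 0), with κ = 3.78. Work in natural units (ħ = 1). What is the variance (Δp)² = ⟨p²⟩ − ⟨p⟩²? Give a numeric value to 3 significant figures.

Compute ⟨p⟩ and ⟨p²⟩ separately; (Δp)² = ⟨p²⟩ − ⟨p⟩².
Differentiate x·exp(−κ·x) with the product rule; every integrand then reduces to terms xʲ·e^(−2κx) on [0, ∞), with ∫₀^∞ xʲ·e^(−2κx) dx = j!/(2κ)^(j+1).
Normalization: ∫|ψ|² dx = 0.0046288.
⟨p⟩ = 0.0000 and ⟨p²⟩ = 14.288.
(Δp)² = 14.288 − (0.0000)² = 14.288.

14.3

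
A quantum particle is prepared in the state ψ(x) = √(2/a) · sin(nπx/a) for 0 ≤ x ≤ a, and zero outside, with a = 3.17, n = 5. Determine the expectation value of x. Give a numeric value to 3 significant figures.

1.59

⟨x⟩ = ∫ x·|ψ|² dx (integrals over the domain).
With sin²θ = (1 − cos2θ)/2 on 0 ≤ x ≤ a: ∫sin²(nπx/a) dx = a/2, ∫x·sin²(nπx/a) dx = a²/4, ∫x²·sin²(nπx/a) dx = a³·(1/6 − 1/(4n²π²)); higher powers xᵏ the same way, integrating xᵏ·cos(2nπx/a) by parts.
⟨x⟩ = 1.5850.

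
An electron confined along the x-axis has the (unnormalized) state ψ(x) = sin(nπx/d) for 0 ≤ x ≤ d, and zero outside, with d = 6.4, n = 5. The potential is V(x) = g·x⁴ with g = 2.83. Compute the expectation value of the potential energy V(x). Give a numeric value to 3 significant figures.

930.

⟨V⟩ = ∫ V(x)·|ψ|² dx / ∫|ψ|² dx.
With sin²θ = (1 − cos2θ)/2 on 0 ≤ x ≤ d: ∫sin²(nπx/d) dx = d/2, ∫x·sin²(nπx/d) dx = d²/4, ∫x²·sin²(nπx/d) dx = d³·(1/6 − 1/(4n²π²)); higher powers xᵏ the same way, integrating xᵏ·cos(2nπx/d) by parts.
State is unnormalized: ∫|ψ|² dx = 3.2000, and ∫ψ*·V(x)·ψ dx = 2977.5, so ⟨V⟩ = 2977.5 / 3.2000.
⟨V⟩ = 930.46.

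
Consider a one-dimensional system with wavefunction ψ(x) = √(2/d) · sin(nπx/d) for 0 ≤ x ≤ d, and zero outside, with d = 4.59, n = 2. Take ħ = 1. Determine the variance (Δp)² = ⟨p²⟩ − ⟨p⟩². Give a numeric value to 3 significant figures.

Compute ⟨p⟩ and ⟨p²⟩ separately; (Δp)² = ⟨p²⟩ − ⟨p⟩².
d/dx sin(nπx/d) = (nπ/d)·cos(nπx/d) and d²/dx² sin(nπx/d) = −(nπ/d)²·sin(nπx/d); on 0 ≤ x ≤ d, ∫sin²(nπx/d) dx = d/2 and ∫sin(nπx/d)·cos(nπx/d) dx = 0.
⟨p⟩ = 0.0000 and ⟨p²⟩ = 1.8738.
(Δp)² = 1.8738 − (0.0000)² = 1.8738.

1.87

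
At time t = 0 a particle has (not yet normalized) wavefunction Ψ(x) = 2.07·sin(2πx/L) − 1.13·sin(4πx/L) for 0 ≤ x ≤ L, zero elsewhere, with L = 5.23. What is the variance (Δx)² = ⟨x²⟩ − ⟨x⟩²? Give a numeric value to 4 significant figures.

0.9566

Compute ⟨x⟩ and ⟨x²⟩ separately, then (Δx)² = ⟨x²⟩ − ⟨x⟩².
On 0 ≤ x ≤ L (j ≠ l): ∫sin²(jπx/L) dx = L/2, ∫sin(jπx/L)·sin(lπx/L) dx = 0; diagonal moments ∫x·sin²(jπx/L) dx = L²/4, ∫x²·sin²(jπx/L) dx = L³·(1/6 − 1/(4j²π²)); cross terms ∫x·sin(jπx/L)·sin(lπx/L) dx = 0 for j + l even and −4jlL²/(π²(j² − l²)²) for j + l odd, ∫x²·sin(jπx/L)·sin(lπx/L) dx = (−1)^(j+l)·4jlL³/(π²(j² − l²)²); higher powers the same way via product-to-sum and parts.
Normalization: ∫|Ψ|² dx = 14.544.
⟨x⟩ = 2.6150 and ⟨x²⟩ = 7.7948.
(Δx)² = 7.7948 − (2.6150)² = 0.95657.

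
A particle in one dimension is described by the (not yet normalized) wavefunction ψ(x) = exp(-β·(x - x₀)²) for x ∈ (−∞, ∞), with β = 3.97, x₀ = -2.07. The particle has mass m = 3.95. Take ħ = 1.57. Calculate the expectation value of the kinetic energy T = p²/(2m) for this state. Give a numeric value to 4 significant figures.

T = −(ħ²/2m) d²/dx², so ⟨T⟩ = −(ħ²/2m) ∫ ψ*·ψ'' dx / ∫|ψ|² dx; with m = 3.95.
Gaussian moments (u = x − x₀): ∫u^(2j)·e^(−2βu²) du = (2j−1)!!/(4β)^j · √(π/(2β)), odd powers integrate to 0; here √(π/(2β)) = 0.62902. Derivatives: d/dx e^(−βu²) = −2βu·e^(−βu²), d²/dx² e^(−βu²) = (4β²u² − 2β)·e^(−βu²).
State is unnormalized: ∫|ψ|² dx = 0.62902, and ∫ψ*·(−ħ²/2m · ψ'') dx = 0.77916, so ⟨T⟩ = 0.77916 / 0.62902.
⟨T⟩ = 1.2387.

1.239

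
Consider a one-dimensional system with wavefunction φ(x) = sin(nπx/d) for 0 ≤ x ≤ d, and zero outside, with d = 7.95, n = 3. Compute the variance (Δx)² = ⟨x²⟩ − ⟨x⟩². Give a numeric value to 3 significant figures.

Compute ⟨x⟩ and ⟨x²⟩ separately, then (Δx)² = ⟨x²⟩ − ⟨x⟩².
With sin²θ = (1 − cos2θ)/2 on 0 ≤ x ≤ d: ∫sin²(nπx/d) dx = d/2, ∫x·sin²(nπx/d) dx = d²/4, ∫x²·sin²(nπx/d) dx = d³·(1/6 − 1/(4n²π²)); higher powers xᵏ the same way, integrating xᵏ·cos(2nπx/d) by parts.
Normalization: ∫|φ|² dx = 3.9750.
⟨x⟩ = 3.9750 and ⟨x²⟩ = 20.712.
(Δx)² = 20.712 − (3.9750)² = 4.9111.

4.91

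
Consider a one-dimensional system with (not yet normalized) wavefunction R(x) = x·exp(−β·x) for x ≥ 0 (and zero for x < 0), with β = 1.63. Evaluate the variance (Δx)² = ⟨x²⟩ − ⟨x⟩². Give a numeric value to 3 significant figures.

Compute ⟨x⟩ and ⟨x²⟩ separately, then (Δx)² = ⟨x²⟩ − ⟨x⟩².
Every integrand reduces to terms xʲ·e^(−2βx) on [0, ∞); use ∫₀^∞ xʲ·e^(−2βx) dx = j!/(2β)^(j+1).
Normalization: ∫|R|² dx = 0.057727.
⟨x⟩ = 0.92025 and ⟨x²⟩ = 1.1291.
(Δx)² = 1.1291 − (0.92025)² = 0.28228.

0.282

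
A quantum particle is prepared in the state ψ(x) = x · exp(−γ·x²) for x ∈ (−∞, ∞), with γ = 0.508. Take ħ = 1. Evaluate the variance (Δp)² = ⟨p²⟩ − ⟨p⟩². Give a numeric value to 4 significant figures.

Compute ⟨p⟩ and ⟨p²⟩ separately; (Δp)² = ⟨p²⟩ − ⟨p⟩².
Expand each integrand as polynomial × e^(−2γx²) and use ∫x^(2j)·e^(−2γx²) dx = (2j−1)!!/(4γ)^j · √(π/(2γ)), odd powers → 0; here √(π/(2γ)) = 1.7584. Differentiate with the product rule, d/dx e^(−γx²) = −2γx·e^(−γx²).
Normalization: ∫|ψ|² dx = 0.86538.
⟨p⟩ = 0.0000 and ⟨p²⟩ = 1.5240.
(Δp)² = 1.5240 − (0.0000)² = 1.5240.

1.524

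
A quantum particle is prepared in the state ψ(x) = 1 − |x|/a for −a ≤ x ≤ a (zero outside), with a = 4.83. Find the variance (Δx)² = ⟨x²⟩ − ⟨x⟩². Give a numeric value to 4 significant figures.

2.333

Compute ⟨x⟩ and ⟨x²⟩ separately, then (Δx)² = ⟨x²⟩ − ⟨x⟩².
ψ is even, so ∫ over [−a, a] = 2∫₀ᵃ with ψ = 1 − x/a there: ∫₀ᵃ (1 − x/a)² dx = a/3, ∫₀ᵃ x²(1 − x/a)² dx = a³/30, ∫₀ᵃ x⁴(1 − x/a)² dx = a⁵/105.
Normalization: ∫|ψ|² dx = 3.2200.
⟨x⟩ = 0.0000 and ⟨x²⟩ = 2.3329.
(Δx)² = 2.3329 − (0.0000)² = 2.3329.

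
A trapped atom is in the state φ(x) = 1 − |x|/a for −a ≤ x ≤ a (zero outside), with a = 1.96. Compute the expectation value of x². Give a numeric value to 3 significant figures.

0.384

⟨x²⟩ = ∫ x²·|φ|² dx / ∫|φ|² dx (integrals over the domain).
φ is even, so ∫ over [−a, a] = 2∫₀ᵃ with φ = 1 − x/a there: ∫₀ᵃ (1 − x/a)² dx = a/3, ∫₀ᵃ x²(1 − x/a)² dx = a³/30, ∫₀ᵃ x⁴(1 − x/a)² dx = a⁵/105.
State is unnormalized: ∫|φ|² dx = 1.3067, and ∫φ*·x²·φ dx = 0.50197, so ⟨x²⟩ = 0.50197 / 1.3067.
⟨x²⟩ = 0.38416.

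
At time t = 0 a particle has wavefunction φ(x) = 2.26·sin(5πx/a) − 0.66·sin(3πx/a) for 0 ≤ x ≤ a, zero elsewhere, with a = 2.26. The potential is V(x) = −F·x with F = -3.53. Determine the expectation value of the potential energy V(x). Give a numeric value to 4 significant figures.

3.989

⟨V⟩ = ∫ V(x)·|φ|² dx / ∫|φ|² dx.
On 0 ≤ x ≤ a (j ≠ l): ∫sin²(jπx/a) dx = a/2, ∫sin(jπx/a)·sin(lπx/a) dx = 0; diagonal moments ∫x·sin²(jπx/a) dx = a²/4, ∫x²·sin²(jπx/a) dx = a³·(1/6 − 1/(4j²π²)); cross terms ∫x·sin(jπx/a)·sin(lπx/a) dx = 0 for j + l even and −4jla²/(π²(j² − l²)²) for j + l odd, ∫x²·sin(jπx/a)·sin(lπx/a) dx = (−1)^(j+l)·4jla³/(π²(j² − l²)²); higher powers the same way via product-to-sum and parts.
State is unnormalized: ∫|φ|² dx = 6.2638, and ∫φ*·V(x)·φ dx = 24.986, so ⟨V⟩ = 24.986 / 6.2638.
⟨V⟩ = 3.9889.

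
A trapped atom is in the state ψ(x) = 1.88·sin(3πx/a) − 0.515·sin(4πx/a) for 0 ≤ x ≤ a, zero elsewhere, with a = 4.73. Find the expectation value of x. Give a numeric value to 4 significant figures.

2.844

⟨x⟩ = ∫ x·|ψ|² dx / ∫|ψ|² dx (integrals over the domain).
On 0 ≤ x ≤ a (j ≠ l): ∫sin²(jπx/a) dx = a/2, ∫sin(jπx/a)·sin(lπx/a) dx = 0; diagonal moments ∫x·sin²(jπx/a) dx = a²/4, ∫x²·sin²(jπx/a) dx = a³·(1/6 − 1/(4j²π²)); cross terms ∫x·sin(jπx/a)·sin(lπx/a) dx = 0 for j + l even and −4jla²/(π²(j² − l²)²) for j + l odd, ∫x²·sin(jπx/a)·sin(lπx/a) dx = (−1)^(j+l)·4jla³/(π²(j² − l²)²); higher powers the same way via product-to-sum and parts.
State is unnormalized: ∫|ψ|² dx = 8.9861, and ∫ψ*·x·ψ dx = 25.552, so ⟨x⟩ = 25.552 / 8.9861.
⟨x⟩ = 2.8435.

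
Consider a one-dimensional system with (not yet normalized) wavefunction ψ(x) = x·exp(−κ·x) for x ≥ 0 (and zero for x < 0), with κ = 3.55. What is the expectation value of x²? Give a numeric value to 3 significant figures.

⟨x²⟩ = ∫ x²·|ψ|² dx / ∫|ψ|² dx (integrals over the domain).
Every integrand reduces to terms xʲ·e^(−2κx) on [0, ∞); use ∫₀^∞ xʲ·e^(−2κx) dx = j!/(2κ)^(j+1).
State is unnormalized: ∫|ψ|² dx = 0.0055880, and ∫ψ*·x²·ψ dx = 0.0013302, so ⟨x²⟩ = 0.0013302 / 0.0055880.
⟨x²⟩ = 0.23805.

0.238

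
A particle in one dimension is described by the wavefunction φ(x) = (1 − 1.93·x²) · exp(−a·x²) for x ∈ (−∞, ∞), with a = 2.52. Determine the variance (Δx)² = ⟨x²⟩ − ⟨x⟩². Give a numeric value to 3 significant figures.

Compute ⟨x⟩ and ⟨x²⟩ separately, then (Δx)² = ⟨x²⟩ − ⟨x⟩².
Expand each integrand as polynomial × e^(−2ax²) and use ∫x^(2j)·e^(−2ax²) dx = (2j−1)!!/(4a)^j · √(π/(2a)), odd powers → 0; here √(π/(2a)) = 0.78951.
Normalization: ∫|φ|² dx = 0.57401.
⟨x⟩ = 0.0000 and ⟨x²⟩ = 0.054730.
(Δx)² = 0.054730 − (0.0000)² = 0.054730.

0.0547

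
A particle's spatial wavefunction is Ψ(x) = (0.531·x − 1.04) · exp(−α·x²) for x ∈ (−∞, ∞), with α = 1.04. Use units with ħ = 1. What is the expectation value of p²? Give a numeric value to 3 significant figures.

p² Ψ = −ħ² d²Ψ/dx²; ⟨p²⟩ = −ħ² ∫ Ψ*·Ψ'' dx / ∫|Ψ|² dx.
Expand each integrand as polynomial × e^(−2αx²) and use ∫x^(2j)·e^(−2αx²) dx = (2j−1)!!/(4α)^j · √(π/(2α)), odd powers → 0; here √(π/(2α)) = 1.2290. Differentiate with the product rule, d/dx e^(−αx²) = −2αx·e^(−αx²).
State is unnormalized: ∫|Ψ|² dx = 1.4126, and ∫Ψ*·(−ħ² Ψ'') dx = 1.6423, so ⟨p²⟩ = 1.6423 / 1.4126.
⟨p²⟩ = 1.1627.

1.16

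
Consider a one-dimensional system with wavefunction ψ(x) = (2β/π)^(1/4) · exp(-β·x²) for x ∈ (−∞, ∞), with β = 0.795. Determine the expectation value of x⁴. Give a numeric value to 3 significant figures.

0.297

⟨x⁴⟩ = ∫ x⁴·|ψ|² dx (integrals over the domain).
Gaussian moments: ∫x^(2j)·e^(−2βx²) dx = (2j−1)!!/(4β)^j · √(π/(2β)), odd powers integrate to 0; here √(π/(2β)) = 1.4056.
⟨x⁴⟩ = 0.29667.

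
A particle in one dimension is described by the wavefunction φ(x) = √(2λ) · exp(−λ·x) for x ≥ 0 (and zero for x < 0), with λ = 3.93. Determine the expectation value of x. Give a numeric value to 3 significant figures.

⟨x⟩ = ∫ x·|φ|² dx (integrals over the domain).
Every integrand reduces to terms xʲ·e^(−2λx) on [0, ∞); use ∫₀^∞ xʲ·e^(−2λx) dx = j!/(2λ)^(j+1).
⟨x⟩ = 0.12723.

0.127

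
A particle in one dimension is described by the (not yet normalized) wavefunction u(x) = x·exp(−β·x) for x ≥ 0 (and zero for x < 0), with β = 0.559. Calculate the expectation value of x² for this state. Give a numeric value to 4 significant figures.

⟨x²⟩ = ∫ x²·|u|² dx / ∫|u|² dx (integrals over the domain).
Every integrand reduces to terms xʲ·e^(−2βx) on [0, ∞); use ∫₀^∞ xʲ·e^(−2βx) dx = j!/(2β)^(j+1).
State is unnormalized: ∫|u|² dx = 1.4312, and ∫u*·x²·u dx = 13.740, so ⟨x²⟩ = 13.740 / 1.4312.
⟨x²⟩ = 9.6006.

9.601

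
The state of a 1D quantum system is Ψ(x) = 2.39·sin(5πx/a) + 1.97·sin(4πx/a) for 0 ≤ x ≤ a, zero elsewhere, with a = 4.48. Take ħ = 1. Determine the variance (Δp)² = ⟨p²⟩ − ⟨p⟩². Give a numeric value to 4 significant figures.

Compute ⟨p⟩ and ⟨p²⟩ separately; (Δp)² = ⟨p²⟩ − ⟨p⟩².
d²/dx² sin(jπx/a) = −(jπ/a)²·sin(jπx/a); on 0 ≤ x ≤ a, ∫sin²(jπx/a) dx = a/2 and ∫sin(jπx/a)·sin(lπx/a) dx = 0 for j ≠ l, so only diagonal terms survive in ∫|Ψ|² and ∫Ψ·Ψ″; ∫Ψ·Ψ′ dx = [Ψ²/2] between the walls = 0.
Normalization: ∫|Ψ|² dx = 21.488.
⟨p⟩ = 0.0000 and ⟨p²⟩ = 10.503.
(Δp)² = 10.503 − (0.0000)² = 10.503.

10.50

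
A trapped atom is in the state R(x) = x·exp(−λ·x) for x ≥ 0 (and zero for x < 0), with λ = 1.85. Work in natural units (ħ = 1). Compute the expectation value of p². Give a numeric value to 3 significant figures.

3.42

p² R = −ħ² d²R/dx²; ⟨p²⟩ = −ħ² ∫ R*·R'' dx / ∫|R|² dx.
Differentiate x·exp(−λ·x) with the product rule; every integrand then reduces to terms xʲ·e^(−2λx) on [0, ∞), with ∫₀^∞ xʲ·e^(−2λx) dx = j!/(2λ)^(j+1).
State is unnormalized: ∫|R|² dx = 0.039484, and ∫R*·(−ħ² R'') dx = 0.13514, so ⟨p²⟩ = 0.13514 / 0.039484.
⟨p²⟩ = 3.4225.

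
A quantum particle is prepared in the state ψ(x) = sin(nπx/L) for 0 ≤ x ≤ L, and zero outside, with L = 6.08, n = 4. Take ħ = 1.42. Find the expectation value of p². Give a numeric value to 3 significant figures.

p² ψ = −ħ² d²ψ/dx²; ⟨p²⟩ = −ħ² ∫ ψ*·ψ'' dx / ∫|ψ|² dx.
d/dx sin(nπx/L) = (nπ/L)·cos(nπx/L) and d²/dx² sin(nπx/L) = −(nπ/L)²·sin(nπx/L); on 0 ≤ x ≤ L, ∫sin²(nπx/L) dx = L/2 and ∫sin(nπx/L)·cos(nπx/L) dx = 0.
State is unnormalized: ∫|ψ|² dx = 3.0400, and ∫ψ*·(−ħ² ψ'') dx = 26.186, so ⟨p²⟩ = 26.186 / 3.0400.
⟨p²⟩ = 8.6137.

8.61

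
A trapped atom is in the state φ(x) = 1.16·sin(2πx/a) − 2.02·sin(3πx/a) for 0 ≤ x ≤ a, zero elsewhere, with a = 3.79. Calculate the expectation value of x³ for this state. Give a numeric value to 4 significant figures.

20.95

⟨x³⟩ = ∫ x³·|φ|² dx / ∫|φ|² dx (integrals over the domain).
On 0 ≤ x ≤ a (j ≠ l): ∫sin²(jπx/a) dx = a/2, ∫sin(jπx/a)·sin(lπx/a) dx = 0; diagonal moments ∫x·sin²(jπx/a) dx = a²/4, ∫x²·sin²(jπx/a) dx = a³·(1/6 − 1/(4j²π²)); cross terms ∫x·sin(jπx/a)·sin(lπx/a) dx = 0 for j + l even and −4jla²/(π²(j² − l²)²) for j + l odd, ∫x²·sin(jπx/a)·sin(lπx/a) dx = (−1)^(j+l)·4jla³/(π²(j² − l²)²); higher powers the same way via product-to-sum and parts.
State is unnormalized: ∫|φ|² dx = 10.282, and ∫φ*·x³·φ dx = 215.36, so ⟨x³⟩ = 215.36 / 10.282.
⟨x³⟩ = 20.945.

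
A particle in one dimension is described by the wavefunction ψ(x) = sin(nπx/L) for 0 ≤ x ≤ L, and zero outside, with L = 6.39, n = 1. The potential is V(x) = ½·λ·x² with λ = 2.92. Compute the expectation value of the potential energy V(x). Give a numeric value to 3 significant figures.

16.9

⟨V⟩ = ∫ V(x)·|ψ|² dx / ∫|ψ|² dx.
With sin²θ = (1 − cos2θ)/2 on 0 ≤ x ≤ L: ∫sin²(nπx/L) dx = L/2, ∫x·sin²(nπx/L) dx = L²/4, ∫x²·sin²(nπx/L) dx = L³·(1/6 − 1/(4n²π²)); higher powers xᵏ the same way, integrating xᵏ·cos(2nπx/L) by parts.
State is unnormalized: ∫|ψ|² dx = 3.1950, and ∫ψ*·V(x)·ψ dx = 53.841, so ⟨V⟩ = 53.841 / 3.1950.
⟨V⟩ = 16.851.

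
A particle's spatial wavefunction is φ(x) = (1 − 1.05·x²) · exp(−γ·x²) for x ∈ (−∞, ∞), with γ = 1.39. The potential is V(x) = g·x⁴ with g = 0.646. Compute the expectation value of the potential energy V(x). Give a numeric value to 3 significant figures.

0.0309

⟨V⟩ = ∫ V(x)·|φ|² dx / ∫|φ|² dx.
Expand each integrand as polynomial × e^(−2γx²) and use ∫x^(2j)·e^(−2γx²) dx = (2j−1)!!/(4γ)^j · √(π/(2γ)), odd powers → 0; here √(π/(2γ)) = 1.0630.
State is unnormalized: ∫|φ|² dx = 0.77527, and ∫φ*·V(x)·φ dx = 0.023975, so ⟨V⟩ = 0.023975 / 0.77527.
⟨V⟩ = 0.030924.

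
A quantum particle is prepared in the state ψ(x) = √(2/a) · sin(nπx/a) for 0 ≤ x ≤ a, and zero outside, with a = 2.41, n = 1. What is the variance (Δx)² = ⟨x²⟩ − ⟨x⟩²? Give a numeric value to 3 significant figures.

0.190

Compute ⟨x⟩ and ⟨x²⟩ separately, then (Δx)² = ⟨x²⟩ − ⟨x⟩².
With sin²θ = (1 − cos2θ)/2 on 0 ≤ x ≤ a: ∫sin²(nπx/a) dx = a/2, ∫x·sin²(nπx/a) dx = a²/4, ∫x²·sin²(nπx/a) dx = a³·(1/6 − 1/(4n²π²)); higher powers xᵏ the same way, integrating xᵏ·cos(2nπx/a) by parts.
⟨x⟩ = 1.2050 and ⟨x²⟩ = 1.6418.
(Δx)² = 1.6418 − (1.2050)² = 0.18977.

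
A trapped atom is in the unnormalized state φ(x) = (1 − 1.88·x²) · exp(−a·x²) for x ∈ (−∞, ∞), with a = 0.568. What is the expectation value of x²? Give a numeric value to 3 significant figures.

1.98

⟨x²⟩ = ∫ x²·|φ|² dx / ∫|φ|² dx (integrals over the domain).
Expand each integrand as polynomial × e^(−2ax²) and use ∫x^(2j)·e^(−2ax²) dx = (2j−1)!!/(4a)^j · √(π/(2a)), odd powers → 0; here √(π/(2a)) = 1.6630.
State is unnormalized: ∫|φ|² dx = 2.3268, and ∫φ*·x²·φ dx = 4.6154, so ⟨x²⟩ = 4.6154 / 2.3268.
⟨x²⟩ = 1.9836.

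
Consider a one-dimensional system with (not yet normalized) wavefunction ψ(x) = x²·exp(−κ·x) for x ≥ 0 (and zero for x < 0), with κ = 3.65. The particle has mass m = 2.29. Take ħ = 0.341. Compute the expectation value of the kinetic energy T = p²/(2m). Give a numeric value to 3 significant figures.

T = −(ħ²/2m) d²/dx², so ⟨T⟩ = −(ħ²/2m) ∫ ψ*·ψ'' dx / ∫|ψ|² dx; with m = 2.29.
Differentiate x²·exp(−κ·x) with the product rule; every integrand then reduces to terms xʲ·e^(−2κx) on [0, ∞), with ∫₀^∞ xʲ·e^(−2κx) dx = j!/(2κ)^(j+1).
State is unnormalized: ∫|ψ|² dx = 0.0011577, and ∫ψ*·(−ħ²/2m · ψ'') dx = 0.00013053, so ⟨T⟩ = 0.00013053 / 0.0011577.
⟨T⟩ = 0.11275.

0.113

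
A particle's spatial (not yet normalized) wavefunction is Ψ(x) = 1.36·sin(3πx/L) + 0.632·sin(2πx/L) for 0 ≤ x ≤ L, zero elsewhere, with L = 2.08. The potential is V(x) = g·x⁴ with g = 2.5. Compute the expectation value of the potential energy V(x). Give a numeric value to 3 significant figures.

⟨V⟩ = ∫ V(x)·|Ψ|² dx / ∫|Ψ|² dx.
On 0 ≤ x ≤ L (j ≠ l): ∫sin²(jπx/L) dx = L/2, ∫sin(jπx/L)·sin(lπx/L) dx = 0; diagonal moments ∫x·sin²(jπx/L) dx = L²/4, ∫x²·sin²(jπx/L) dx = L³·(1/6 − 1/(4j²π²)); cross terms ∫x·sin(jπx/L)·sin(lπx/L) dx = 0 for j + l even and −4jlL²/(π²(j² − l²)²) for j + l odd, ∫x²·sin(jπx/L)·sin(lπx/L) dx = (−1)^(j+l)·4jlL³/(π²(j² − l²)²); higher powers the same way via product-to-sum and parts.
State is unnormalized: ∫|Ψ|² dx = 2.3390, and ∫Ψ*·V(x)·Ψ dx = 8.4501, so ⟨V⟩ = 8.4501 / 2.3390.
⟨V⟩ = 3.6127.

3.61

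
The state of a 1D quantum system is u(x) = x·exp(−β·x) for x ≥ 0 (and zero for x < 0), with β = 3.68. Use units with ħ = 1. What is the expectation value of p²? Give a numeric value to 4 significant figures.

13.54

p² u = −ħ² d²u/dx²; ⟨p²⟩ = −ħ² ∫ u*·u'' dx / ∫|u|² dx.
Differentiate x·exp(−β·x) with the product rule; every integrand then reduces to terms xʲ·e^(−2βx) on [0, ∞), with ∫₀^∞ xʲ·e^(−2βx) dx = j!/(2β)^(j+1).
State is unnormalized: ∫|u|² dx = 0.0050165, and ∫u*·(−ħ² u'') dx = 0.067935, so ⟨p²⟩ = 0.067935 / 0.0050165.
⟨p²⟩ = 13.542.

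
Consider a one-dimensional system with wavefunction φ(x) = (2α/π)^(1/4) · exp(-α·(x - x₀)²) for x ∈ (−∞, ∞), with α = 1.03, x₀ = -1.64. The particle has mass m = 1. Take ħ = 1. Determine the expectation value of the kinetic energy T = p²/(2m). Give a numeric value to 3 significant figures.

0.515

T = −(ħ²/2m) d²/dx², so ⟨T⟩ = −(ħ²/2m) ∫ φ*·φ'' dx; with m = 1.
Gaussian moments (u = x − x₀): ∫u^(2j)·e^(−2αu²) du = (2j−1)!!/(4α)^j · √(π/(2α)), odd powers integrate to 0; here √(π/(2α)) = 1.2349. Derivatives: d/dx e^(−αu²) = −2αu·e^(−αu²), d²/dx² e^(−αu²) = (4α²u² − 2α)·e^(−αu²).
⟨T⟩ = 0.51500.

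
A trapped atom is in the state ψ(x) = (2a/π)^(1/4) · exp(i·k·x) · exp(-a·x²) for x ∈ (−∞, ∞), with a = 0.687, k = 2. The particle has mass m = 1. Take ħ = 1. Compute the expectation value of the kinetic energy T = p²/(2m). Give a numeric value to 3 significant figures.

2.34

T = −(ħ²/2m) d²/dx², so ⟨T⟩ = −(ħ²/2m) ∫ ψ*·ψ'' dx; with m = 1.
Gaussian moments: ∫x^(2j)·e^(−2ax²) dx = (2j−1)!!/(4a)^j · √(π/(2a)), odd powers integrate to 0; here √(π/(2a)) = 1.5121. Derivatives: ψ′ = (ik − 2ax)·ψ, ψ″ = ((ik − 2ax)² − 2a)·ψ; the odd-in-x pieces drop out.
⟨T⟩ = 2.3435.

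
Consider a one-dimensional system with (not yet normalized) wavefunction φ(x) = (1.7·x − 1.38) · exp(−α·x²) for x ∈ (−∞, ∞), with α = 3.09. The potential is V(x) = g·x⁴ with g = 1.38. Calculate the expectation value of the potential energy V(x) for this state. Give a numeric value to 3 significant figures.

⟨V⟩ = ∫ V(x)·|φ|² dx / ∫|φ|² dx.
Expand each integrand as polynomial × e^(−2αx²) and use ∫x^(2j)·e^(−2αx²) dx = (2j−1)!!/(4α)^j · √(π/(2α)), odd powers → 0; here √(π/(2α)) = 0.71299.
State is unnormalized: ∫|φ|² dx = 1.5245, and ∫φ*·V(x)·φ dx = 0.059385, so ⟨V⟩ = 0.059385 / 1.5245.
⟨V⟩ = 0.038953.

0.0390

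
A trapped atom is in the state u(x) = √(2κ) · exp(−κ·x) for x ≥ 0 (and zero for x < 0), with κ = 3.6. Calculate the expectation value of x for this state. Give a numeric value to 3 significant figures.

⟨x⟩ = ∫ x·|u|² dx (integrals over the domain).
Every integrand reduces to terms xʲ·e^(−2κx) on [0, ∞); use ∫₀^∞ xʲ·e^(−2κx) dx = j!/(2κ)^(j+1).
⟨x⟩ = 0.13889.

0.139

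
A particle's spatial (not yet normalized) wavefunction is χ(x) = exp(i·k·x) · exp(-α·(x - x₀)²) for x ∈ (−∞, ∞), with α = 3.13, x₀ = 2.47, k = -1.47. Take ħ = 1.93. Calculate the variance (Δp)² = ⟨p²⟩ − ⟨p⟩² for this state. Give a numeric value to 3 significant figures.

Compute ⟨p⟩ and ⟨p²⟩ separately; (Δp)² = ⟨p²⟩ − ⟨p⟩².
Gaussian moments (u = x − x₀): ∫u^(2j)·e^(−2αu²) du = (2j−1)!!/(4α)^j · √(π/(2α)), odd powers integrate to 0; here √(π/(2α)) = 0.70842. Derivatives: χ′ = (ik − 2αu)·χ, χ″ = ((ik − 2αu)² − 2α)·χ; the odd-in-u pieces drop out.
Normalization: ∫|χ|² dx = 0.70842.
⟨p⟩ = -2.8371 and ⟨p²⟩ = 19.708.
(Δp)² = 19.708 − (-2.8371)² = 11.659.

11.7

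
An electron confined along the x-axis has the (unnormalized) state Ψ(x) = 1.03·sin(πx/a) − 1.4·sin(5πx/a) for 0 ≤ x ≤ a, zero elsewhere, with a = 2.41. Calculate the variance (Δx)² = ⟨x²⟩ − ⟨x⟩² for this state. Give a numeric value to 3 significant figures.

Compute ⟨x⟩ and ⟨x²⟩ separately, then (Δx)² = ⟨x²⟩ − ⟨x⟩².
On 0 ≤ x ≤ a (j ≠ l): ∫sin²(jπx/a) dx = a/2, ∫sin(jπx/a)·sin(lπx/a) dx = 0; diagonal moments ∫x·sin²(jπx/a) dx = a²/4, ∫x²·sin²(jπx/a) dx = a³·(1/6 − 1/(4j²π²)); cross terms ∫x·sin(jπx/a)·sin(lπx/a) dx = 0 for j + l even and −4jla²/(π²(j² − l²)²) for j + l odd, ∫x²·sin(jπx/a)·sin(lπx/a) dx = (−1)^(j+l)·4jla³/(π²(j² − l²)²); higher powers the same way via product-to-sum and parts.
Normalization: ∫|Ψ|² dx = 3.6402.
⟨x⟩ = 1.2050 and ⟨x²⟩ = 1.7860.
(Δx)² = 1.7860 − (1.2050)² = 0.33402.

0.334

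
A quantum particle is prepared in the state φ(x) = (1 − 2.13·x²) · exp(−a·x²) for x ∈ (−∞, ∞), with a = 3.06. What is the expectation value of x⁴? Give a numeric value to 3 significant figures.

⟨x⁴⟩ = ∫ x⁴·|φ|² dx / ∫|φ|² dx (integrals over the domain).
Expand each integrand as polynomial × e^(−2ax²) and use ∫x^(2j)·e^(−2ax²) dx = (2j−1)!!/(4a)^j · √(π/(2a)), odd powers → 0; here √(π/(2a)) = 0.71647.
State is unnormalized: ∫|φ|² dx = 0.53220, and ∫φ*·x⁴·φ dx = 0.0045867, so ⟨x⁴⟩ = 0.0045867 / 0.53220.
⟨x⁴⟩ = 0.0086184.

0.00862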